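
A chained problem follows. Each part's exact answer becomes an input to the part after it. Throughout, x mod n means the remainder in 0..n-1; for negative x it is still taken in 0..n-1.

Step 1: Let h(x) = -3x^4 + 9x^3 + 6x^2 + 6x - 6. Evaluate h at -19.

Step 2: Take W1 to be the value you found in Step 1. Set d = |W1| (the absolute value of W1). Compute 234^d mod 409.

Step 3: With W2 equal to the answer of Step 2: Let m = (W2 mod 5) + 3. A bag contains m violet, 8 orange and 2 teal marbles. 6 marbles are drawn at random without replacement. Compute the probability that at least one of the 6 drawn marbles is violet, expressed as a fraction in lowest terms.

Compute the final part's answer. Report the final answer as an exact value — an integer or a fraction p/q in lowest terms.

133/143

Step 1: -3*(-19)^4 + 9*(-19)^3 + 6*(-19)^2 + 6*(-19)^1 - 6 = (-390963) + (-61731) + (2166) + (-114) + (-6) = -450648; answer -450648
Step 2: W1 = -450648; d = 450648; squarings mod 409: 234^1=234, 234^2=359, 234^4=46, 234^8=71, 234^16=133, 234^32=102, 234^64=179, 234^128=139, 234^256=98, 234^512=197, 234^1024=363, 234^2048=71, 234^4096=133, 234^8192=102, 234^16384=179, 234^32768=139, 234^65536=98, 234^131072=197, 234^262144=363; 234^450648 = 234^8 * 234^16 * 234^64 * 234^8192 * 234^16384 * 234^32768 * 234^131072 * 234^262144 = 6 (mod 409); answer 6
Step 3: W2 = 6; m = 4; total draws C(14,6) = 3003; complement C(10,6) = 210; favorable 3003 - 210 = 2793; P = 133/143; answer 133/143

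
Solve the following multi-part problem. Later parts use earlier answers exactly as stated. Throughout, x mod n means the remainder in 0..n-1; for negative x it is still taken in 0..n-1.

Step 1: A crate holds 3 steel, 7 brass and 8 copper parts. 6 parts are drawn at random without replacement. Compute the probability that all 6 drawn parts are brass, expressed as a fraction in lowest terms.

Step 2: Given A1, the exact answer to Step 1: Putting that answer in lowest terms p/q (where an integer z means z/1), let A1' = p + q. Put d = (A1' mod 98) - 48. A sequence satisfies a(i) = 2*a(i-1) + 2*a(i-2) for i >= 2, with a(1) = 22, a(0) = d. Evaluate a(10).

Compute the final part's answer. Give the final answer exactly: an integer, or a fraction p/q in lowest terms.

Step 1: total draws C(18,6) = 18564; favorable C(7,6) = 7; P = 1/2652; answer 1/2652
Step 2: A1 = 1/2652; threaded value p + q = 2653; d = -41; a(2) = 2*(22) + 2*(-41) = -38; iterating: a(2)=-38, a(3)=-32, a(4)=-140, a(5)=-344, a(6)=-968, a(7)=-2624, a(8)=-7184, a(9)=-19616, a(10)=-53600; answer -53600

-53600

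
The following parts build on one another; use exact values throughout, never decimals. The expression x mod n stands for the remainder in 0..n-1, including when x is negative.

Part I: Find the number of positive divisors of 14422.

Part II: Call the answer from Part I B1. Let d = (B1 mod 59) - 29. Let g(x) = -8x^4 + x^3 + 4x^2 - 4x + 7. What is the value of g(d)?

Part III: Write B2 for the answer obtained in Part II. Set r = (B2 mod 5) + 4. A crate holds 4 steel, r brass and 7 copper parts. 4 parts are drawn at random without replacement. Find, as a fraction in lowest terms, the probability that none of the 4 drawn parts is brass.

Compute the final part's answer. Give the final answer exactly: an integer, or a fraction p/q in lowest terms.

33/238

Part I: 14422 = 2 * 7211; number of divisors = (1+1) * (1+1) = 4; answer 4
Part II: B1 = 4; d = -25; -8*(-25)^4 + 1*(-25)^3 + 4*(-25)^2 - 4*(-25)^1 + 7 = (-3125000) + (-15625) + (2500) + (100) + (7) = -3138018; answer -3138018
Part III: B2 = -3138018; r = 6; total draws C(17,4) = 2380; favorable C(11,4) = 330; P = 33/238; answer 33/238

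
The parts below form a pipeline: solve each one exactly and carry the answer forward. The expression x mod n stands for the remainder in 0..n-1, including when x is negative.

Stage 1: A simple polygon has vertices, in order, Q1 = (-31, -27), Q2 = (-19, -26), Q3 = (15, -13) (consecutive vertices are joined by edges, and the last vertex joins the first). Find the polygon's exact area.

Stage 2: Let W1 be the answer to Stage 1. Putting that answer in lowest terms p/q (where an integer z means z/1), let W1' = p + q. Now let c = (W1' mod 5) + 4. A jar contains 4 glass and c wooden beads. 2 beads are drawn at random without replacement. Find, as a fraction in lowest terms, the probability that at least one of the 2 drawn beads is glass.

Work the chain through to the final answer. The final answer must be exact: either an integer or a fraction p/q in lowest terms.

Stage 1: cross terms: (-31*-26 - -19*-27)=293, (-19*-13 - 15*-26)=637, (15*-27 - -31*-13)=-808; twice the area = |122| = 122; area = 61; answer 61
Stage 2: W1 = 61; threaded value p + q = 62; c = 6; total draws C(10,2) = 45; complement C(6,2) = 15; favorable 45 - 15 = 30; P = 2/3; answer 2/3

2/3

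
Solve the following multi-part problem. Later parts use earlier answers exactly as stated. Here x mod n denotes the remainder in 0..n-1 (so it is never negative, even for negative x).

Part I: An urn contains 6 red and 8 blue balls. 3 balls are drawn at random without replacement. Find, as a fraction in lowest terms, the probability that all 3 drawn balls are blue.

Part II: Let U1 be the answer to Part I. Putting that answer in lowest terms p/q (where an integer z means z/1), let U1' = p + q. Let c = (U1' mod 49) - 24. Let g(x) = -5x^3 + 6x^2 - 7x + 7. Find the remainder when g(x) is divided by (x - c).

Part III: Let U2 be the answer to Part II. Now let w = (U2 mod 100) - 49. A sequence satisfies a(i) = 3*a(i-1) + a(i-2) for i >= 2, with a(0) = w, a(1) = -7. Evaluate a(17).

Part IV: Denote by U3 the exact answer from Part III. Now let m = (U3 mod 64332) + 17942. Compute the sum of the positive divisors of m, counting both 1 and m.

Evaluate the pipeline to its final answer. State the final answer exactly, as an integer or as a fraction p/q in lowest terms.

Part I: total draws C(14,3) = 364; favorable C(8,3) = 56; P = 2/13; answer 2/13
Part II: U1 = 2/13; threaded value p + q = 15; c = -9; remainder = value at the root: -5*(-9)^3 + 6*(-9)^2 - 7*(-9)^1 + 7 = (3645) + (486) + (63) + (7) = 4201; answer 4201
Part III: U2 = 4201; w = -48; a(2) = 3*(-7) + 1*(-48) = -69; iterating: a(2)=-69, a(3)=-214, a(4)=-711, a(5)=-2347, a(6)=-7752, a(7)=-25603, a(8)=-84561, a(9)=-279286, a(10)=-922419, a(11)=-3046543, a(12)=-10062048, a(13)=-33232687, a(14)=-109760109, a(15)=-362513014, a(16)=-1197299151, a(17)=-3954410467; answer -3954410467
Part IV: U3 = -3954410467; m = 31183; 31183 is prime, so its only divisors are 1 and 31183; sigma = 1 + 31183 = 31184; answer 31184

31184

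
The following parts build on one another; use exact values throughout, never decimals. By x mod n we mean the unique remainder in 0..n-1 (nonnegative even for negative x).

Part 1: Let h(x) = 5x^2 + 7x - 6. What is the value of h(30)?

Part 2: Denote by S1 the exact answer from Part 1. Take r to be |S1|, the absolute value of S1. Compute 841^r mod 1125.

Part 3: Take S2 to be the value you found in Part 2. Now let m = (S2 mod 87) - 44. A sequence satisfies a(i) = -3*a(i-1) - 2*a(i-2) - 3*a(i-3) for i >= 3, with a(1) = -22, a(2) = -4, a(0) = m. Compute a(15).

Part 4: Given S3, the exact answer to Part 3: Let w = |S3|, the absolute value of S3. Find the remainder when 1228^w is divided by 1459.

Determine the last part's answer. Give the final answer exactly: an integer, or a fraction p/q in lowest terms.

71

Part 1: 5*(30)^2 + 7*(30)^1 - 6 = (4500) + (210) + (-6) = 4704; answer 4704
Part 2: S1 = 4704; r = 4704; squarings mod 1125: 841^1=841, 841^2=781, 841^4=211, 841^8=646, 841^16=1066, 841^32=106, 841^64=1111, 841^128=196, 841^256=166, 841^512=556, 841^1024=886, 841^2048=871, 841^4096=391; 841^4704 = 841^32 * 841^64 * 841^512 * 841^4096 = 586 (mod 1125); answer 586
Part 3: S2 = 586; m = 20; a(3) = -3*(-4) - 2*(-22) - 3*(20) = -4; iterating: a(3)=-4, a(4)=86, a(5)=-238, a(6)=554, a(7)=-1444, a(8)=3938, a(9)=-10588, a(10)=28220, a(11)=-75298, a(12)=201218, a(13)=-537718, a(14)=1436612, a(15)=-3838054; answer -3838054
Part 4: S3 = -3838054; w = 3838054; squarings mod 1459: 1228^1=1228, 1228^2=837, 1228^4=249, 1228^8=723, 1228^16=407, 1228^32=782, 1228^64=203, 1228^128=357, 1228^256=516, 1228^512=718, 1228^1024=497, 1228^2048=438, 1228^4096=715, 1228^8192=575, 1228^16384=891, 1228^32768=185, 1228^65536=668, 1228^131072=1229, 1228^262144=376, 1228^524288=1312, 1228^1048576=1183, 1228^2097152=308; 1228^3838054 = 1228^2 * 1228^4 * 1228^32 * 1228^64 * 1228^4096 * 1228^32768 * 1228^131072 * 1228^524288 * 1228^1048576 * 1228^2097152 = 71 (mod 1459); answer 71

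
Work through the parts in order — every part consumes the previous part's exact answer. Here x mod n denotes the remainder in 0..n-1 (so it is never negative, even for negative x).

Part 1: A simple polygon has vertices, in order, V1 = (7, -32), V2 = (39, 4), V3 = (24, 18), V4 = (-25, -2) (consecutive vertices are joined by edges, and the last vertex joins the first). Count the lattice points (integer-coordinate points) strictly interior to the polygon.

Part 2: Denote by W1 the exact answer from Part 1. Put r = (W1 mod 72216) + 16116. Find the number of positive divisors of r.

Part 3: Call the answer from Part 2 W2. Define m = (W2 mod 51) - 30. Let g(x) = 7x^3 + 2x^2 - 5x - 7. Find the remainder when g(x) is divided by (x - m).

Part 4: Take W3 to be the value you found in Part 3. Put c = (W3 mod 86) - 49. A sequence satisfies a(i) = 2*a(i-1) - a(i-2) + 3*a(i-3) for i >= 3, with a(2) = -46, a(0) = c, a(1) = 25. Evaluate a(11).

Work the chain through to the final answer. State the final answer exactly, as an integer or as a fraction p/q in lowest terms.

Part 1: cross terms: (7*4 - 39*-32)=1276, (39*18 - 24*4)=606, (24*-2 - -25*18)=402, (-25*-32 - 7*-2)=814; twice the area = |3098| = 3098; area = 1549; boundary points = 4 + 1 + 1 + 2 = 8; strictly interior points = area - boundary/2 + 1 = 1546; answer 1546
Part 2: W1 = 1546; r = 17662; 17662 = 2 * 8831; number of divisors = (1+1) * (1+1) = 4; answer 4
Part 3: W2 = 4; m = -26; remainder = value at the root: 7*(-26)^3 + 2*(-26)^2 - 5*(-26)^1 - 7 = (-123032) + (1352) + (130) + (-7) = -121557; answer -121557
Part 4: W3 = -121557; c = -2; a(3) = 2*(-46) - 1*(25) + 3*(-2) = -123; iterating: a(3)=-123, a(4)=-125, a(5)=-265, a(6)=-774, a(7)=-1658, a(8)=-3337, a(9)=-7338, a(10)=-16313, a(11)=-35299; answer -35299

-35299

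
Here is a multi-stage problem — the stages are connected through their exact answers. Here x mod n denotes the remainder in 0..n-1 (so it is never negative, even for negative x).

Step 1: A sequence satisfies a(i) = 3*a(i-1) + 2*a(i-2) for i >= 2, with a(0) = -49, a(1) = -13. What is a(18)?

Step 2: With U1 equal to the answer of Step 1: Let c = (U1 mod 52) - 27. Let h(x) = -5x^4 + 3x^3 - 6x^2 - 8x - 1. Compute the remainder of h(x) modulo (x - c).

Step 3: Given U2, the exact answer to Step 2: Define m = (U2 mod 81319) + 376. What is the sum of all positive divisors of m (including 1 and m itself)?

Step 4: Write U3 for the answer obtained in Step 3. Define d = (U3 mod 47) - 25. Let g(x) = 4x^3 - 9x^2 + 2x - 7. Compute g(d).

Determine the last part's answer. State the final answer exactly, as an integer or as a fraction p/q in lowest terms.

Step 1: a(2) = 3*(-13) + 2*(-49) = -137; iterating: a(2)=-137, a(3)=-437, a(4)=-1585, a(5)=-5629, a(6)=-20057, a(7)=-71429, a(8)=-254401, a(9)=-906061, a(10)=-3226985, a(11)=-11493077, a(12)=-40933201, a(13)=-145785757, a(14)=-519223673, a(15)=-1849242533, a(16)=-6586174945, a(17)=-23457009901, a(18)=-83543379593; answer -83543379593
Step 2: U1 = -83543379593; c = -12; remainder = value at the root: -5*(-12)^4 + 3*(-12)^3 - 6*(-12)^2 - 8*(-12)^1 - 1 = (-103680) + (-5184) + (-864) + (96) + (-1) = -109633; answer -109633
Step 3: U2 = -109633; m = 53381; 53381 is prime, so its only divisors are 1 and 53381; sigma = 1 + 53381 = 53382; answer 53382
Step 4: U3 = 53382; d = 12; 4*(12)^3 - 9*(12)^2 + 2*(12)^1 - 7 = (6912) + (-1296) + (24) + (-7) = 5633; answer 5633

5633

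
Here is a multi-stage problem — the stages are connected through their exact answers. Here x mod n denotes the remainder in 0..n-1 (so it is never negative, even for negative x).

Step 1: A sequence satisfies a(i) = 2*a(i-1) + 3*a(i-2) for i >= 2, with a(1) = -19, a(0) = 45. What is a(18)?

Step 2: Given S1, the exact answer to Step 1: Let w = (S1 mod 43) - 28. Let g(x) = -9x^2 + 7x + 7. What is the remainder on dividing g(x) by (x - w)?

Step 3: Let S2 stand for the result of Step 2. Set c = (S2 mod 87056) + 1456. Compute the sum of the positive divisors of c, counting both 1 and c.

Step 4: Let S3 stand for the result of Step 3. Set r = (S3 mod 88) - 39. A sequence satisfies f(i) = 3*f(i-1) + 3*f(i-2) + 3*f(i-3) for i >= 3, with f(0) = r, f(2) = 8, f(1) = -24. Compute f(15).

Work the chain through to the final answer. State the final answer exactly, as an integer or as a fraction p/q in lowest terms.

-1164108753

Step 1: a(2) = 2*(-19) + 3*(45) = 97; iterating: a(2)=97, a(3)=137, a(4)=565, a(5)=1541, a(6)=4777, a(7)=14177, a(8)=42685, a(9)=127901, a(10)=383857, a(11)=1151417, a(12)=3454405, a(13)=10363061, a(14)=31089337, a(15)=93267857, a(16)=279803725, a(17)=839411021, a(18)=2518233217; answer 2518233217
Step 2: S1 = 2518233217; w = -20; remainder = value at the root: -9*(-20)^2 + 7*(-20)^1 + 7 = (-3600) + (-140) + (7) = -3733; answer -3733
Step 3: S2 = -3733; c = 84779; 84779 = 17 * 4987; sigma = (1 + 17) * (1 + 4987) = 18 * 4988 = 89784; answer 89784
Step 4: S3 = 89784; r = -15; f(3) = 3*(8) + 3*(-24) + 3*(-15) = -93; iterating: f(3)=-93, f(4)=-327, f(5)=-1236, f(6)=-4968, f(7)=-19593, f(8)=-77391, f(9)=-305856, f(10)=-1208520, f(11)=-4775301, f(12)=-18869031, f(13)=-74558556, f(14)=-294608664, f(15)=-1164108753; answer -1164108753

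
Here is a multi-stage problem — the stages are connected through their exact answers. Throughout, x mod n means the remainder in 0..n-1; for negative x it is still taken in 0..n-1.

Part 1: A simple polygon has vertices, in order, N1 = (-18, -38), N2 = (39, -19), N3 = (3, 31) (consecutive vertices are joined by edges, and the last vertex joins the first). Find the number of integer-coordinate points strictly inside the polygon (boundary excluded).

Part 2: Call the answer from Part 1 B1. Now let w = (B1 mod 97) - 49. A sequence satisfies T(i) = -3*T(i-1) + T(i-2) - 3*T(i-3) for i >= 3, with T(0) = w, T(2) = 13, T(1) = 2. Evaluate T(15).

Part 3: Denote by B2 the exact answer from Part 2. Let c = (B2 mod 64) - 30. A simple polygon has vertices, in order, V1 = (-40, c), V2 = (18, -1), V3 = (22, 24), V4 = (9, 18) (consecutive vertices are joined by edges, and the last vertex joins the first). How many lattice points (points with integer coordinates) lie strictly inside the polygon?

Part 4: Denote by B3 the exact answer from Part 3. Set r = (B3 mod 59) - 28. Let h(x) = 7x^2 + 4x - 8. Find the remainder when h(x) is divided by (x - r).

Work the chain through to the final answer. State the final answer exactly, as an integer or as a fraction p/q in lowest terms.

Part 1: cross terms: (-18*-19 - 39*-38)=1824, (39*31 - 3*-19)=1266, (3*-38 - -18*31)=444; twice the area = |3534| = 3534; area = 1767; boundary points = 19 + 2 + 3 = 24; strictly interior points = area - boundary/2 + 1 = 1756; answer 1756
Part 2: B1 = 1756; w = -39; T(3) = -3*(13) + 1*(2) - 3*(-39) = 80; iterating: T(3)=80, T(4)=-233, T(5)=740, T(6)=-2693, T(7)=9518, T(8)=-33467, T(9)=117998, T(10)=-416015, T(11)=1466444, T(12)=-5169341, T(13)=18222512, T(14)=-64236209, T(15)=226439162; answer 226439162
Part 3: B2 = 226439162; c = 28; cross terms: (-40*-1 - 18*28)=-464, (18*24 - 22*-1)=454, (22*18 - 9*24)=180, (9*28 - -40*18)=972; twice the area = |1142| = 1142; area = 571; boundary points = 29 + 1 + 1 + 1 = 32; strictly interior points = area - boundary/2 + 1 = 556; answer 556
Part 4: B3 = 556; r = -3; remainder = value at the root: 7*(-3)^2 + 4*(-3)^1 - 8 = (63) + (-12) + (-8) = 43; answer 43

43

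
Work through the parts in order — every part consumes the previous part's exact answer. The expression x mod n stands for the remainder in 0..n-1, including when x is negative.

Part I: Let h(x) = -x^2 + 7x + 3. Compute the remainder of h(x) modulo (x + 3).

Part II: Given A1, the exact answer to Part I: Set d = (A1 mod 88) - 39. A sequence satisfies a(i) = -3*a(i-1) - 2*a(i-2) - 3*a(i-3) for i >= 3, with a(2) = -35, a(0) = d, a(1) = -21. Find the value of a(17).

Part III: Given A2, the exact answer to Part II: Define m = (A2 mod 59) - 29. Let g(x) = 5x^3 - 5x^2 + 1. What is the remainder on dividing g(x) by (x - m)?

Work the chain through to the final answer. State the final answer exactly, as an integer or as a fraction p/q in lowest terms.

Part I: remainder = value at the root: -1*(-3)^2 + 7*(-3)^1 + 3 = (-9) + (-21) + (3) = -27; answer -27
Part II: A1 = -27; d = 22; a(3) = -3*(-35) - 2*(-21) - 3*(22) = 81; iterating: a(3)=81, a(4)=-110, a(5)=273, a(6)=-842, a(7)=2310, a(8)=-6065, a(9)=16101, a(10)=-43103, a(11)=115302, a(12)=-308003, a(13)=822714, a(14)=-2198042, a(15)=5872707, a(16)=-15690179, a(17)=41919249; answer 41919249
Part III: A2 = 41919249; m = 15; remainder = value at the root: 5*(15)^3 - 5*(15)^2 + 1 = (16875) + (-1125) + (1) = 15751; answer 15751

15751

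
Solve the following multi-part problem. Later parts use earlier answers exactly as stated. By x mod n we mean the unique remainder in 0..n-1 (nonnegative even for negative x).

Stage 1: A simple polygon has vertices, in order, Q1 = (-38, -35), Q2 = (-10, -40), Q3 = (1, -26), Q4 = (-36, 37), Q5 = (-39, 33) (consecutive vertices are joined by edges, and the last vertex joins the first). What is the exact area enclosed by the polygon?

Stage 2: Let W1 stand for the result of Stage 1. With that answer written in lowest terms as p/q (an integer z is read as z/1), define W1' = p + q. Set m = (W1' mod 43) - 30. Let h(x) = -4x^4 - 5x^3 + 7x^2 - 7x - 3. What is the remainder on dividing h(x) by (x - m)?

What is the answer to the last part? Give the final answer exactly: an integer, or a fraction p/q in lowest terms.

Stage 1: cross terms: (-38*-40 - -10*-35)=1170, (-10*-26 - 1*-40)=300, (1*37 - -36*-26)=-899, (-36*33 - -39*37)=255, (-39*-35 - -38*33)=2619; twice the area = |3445| = 3445; area = 3445/2; answer 3445/2
Stage 2: W1 = 3445/2; threaded value p + q = 3447; m = -23; remainder = value at the root: -4*(-23)^4 - 5*(-23)^3 + 7*(-23)^2 - 7*(-23)^1 - 3 = (-1119364) + (60835) + (3703) + (161) + (-3) = -1054668; answer -1054668

-1054668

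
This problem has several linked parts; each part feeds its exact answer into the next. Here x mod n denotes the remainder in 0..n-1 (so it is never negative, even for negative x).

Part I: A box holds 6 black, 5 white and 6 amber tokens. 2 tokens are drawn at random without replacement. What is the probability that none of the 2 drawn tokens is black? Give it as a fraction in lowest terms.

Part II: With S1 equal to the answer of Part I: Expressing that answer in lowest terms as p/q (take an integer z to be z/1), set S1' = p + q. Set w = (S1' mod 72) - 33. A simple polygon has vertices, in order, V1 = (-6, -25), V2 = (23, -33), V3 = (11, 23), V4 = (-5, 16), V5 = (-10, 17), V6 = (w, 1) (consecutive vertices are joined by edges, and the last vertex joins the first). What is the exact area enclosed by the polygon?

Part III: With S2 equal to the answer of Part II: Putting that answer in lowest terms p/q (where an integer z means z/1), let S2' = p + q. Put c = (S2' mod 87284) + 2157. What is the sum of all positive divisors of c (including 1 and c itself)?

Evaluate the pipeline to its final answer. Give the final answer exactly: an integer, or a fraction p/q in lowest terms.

6192

Part I: total draws C(17,2) = 136; favorable C(11,2) = 55; P = 55/136; answer 55/136
Part II: S1 = 55/136; threaded value p + q = 191; w = 14; cross terms: (-6*-33 - 23*-25)=773, (23*23 - 11*-33)=892, (11*16 - -5*23)=291, (-5*17 - -10*16)=75, (-10*1 - 14*17)=-248, (14*-25 - -6*1)=-344; twice the area = |1439| = 1439; area = 1439/2; answer 1439/2
Part III: S2 = 1439/2; threaded value p + q = 1441; c = 3598; 3598 = 2 * 7 * 257; sigma = (1 + 2) * (1 + 7) * (1 + 257) = 3 * 8 * 258 = 6192; answer 6192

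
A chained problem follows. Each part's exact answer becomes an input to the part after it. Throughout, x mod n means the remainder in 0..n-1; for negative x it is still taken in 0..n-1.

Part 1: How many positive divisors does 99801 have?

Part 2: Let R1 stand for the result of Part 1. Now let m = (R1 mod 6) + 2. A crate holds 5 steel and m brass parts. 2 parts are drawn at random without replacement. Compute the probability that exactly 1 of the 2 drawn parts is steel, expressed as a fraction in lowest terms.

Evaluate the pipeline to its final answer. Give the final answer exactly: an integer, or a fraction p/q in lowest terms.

Part 1: 99801 = 3^2 * 13 * 853; number of divisors = (2+1) * (1+1) * (1+1) = 12; answer 12
Part 2: R1 = 12; m = 2; total draws C(7,2) = 21; favorable C(5,1)*C(2,1) = 10; P = 10/21; answer 10/21

10/21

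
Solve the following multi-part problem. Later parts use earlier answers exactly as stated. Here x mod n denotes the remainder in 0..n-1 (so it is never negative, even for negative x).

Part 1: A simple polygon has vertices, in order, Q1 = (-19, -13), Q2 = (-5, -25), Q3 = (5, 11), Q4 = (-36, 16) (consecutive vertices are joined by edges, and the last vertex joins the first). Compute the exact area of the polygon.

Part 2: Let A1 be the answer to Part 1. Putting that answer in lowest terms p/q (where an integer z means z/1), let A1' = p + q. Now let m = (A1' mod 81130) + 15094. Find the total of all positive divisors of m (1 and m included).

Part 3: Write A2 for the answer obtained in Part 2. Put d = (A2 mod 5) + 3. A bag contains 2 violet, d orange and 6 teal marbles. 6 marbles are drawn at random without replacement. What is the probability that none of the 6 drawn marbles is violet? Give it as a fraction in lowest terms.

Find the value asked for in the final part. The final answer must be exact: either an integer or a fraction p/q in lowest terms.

2/11

Part 1: cross terms: (-19*-25 - -5*-13)=410, (-5*11 - 5*-25)=70, (5*16 - -36*11)=476, (-36*-13 - -19*16)=772; twice the area = |1728| = 1728; area = 864; answer 864
Part 2: A1 = 864; threaded value p + q = 865; m = 15959; 15959 is prime, so its only divisors are 1 and 15959; sigma = 1 + 15959 = 15960; answer 15960
Part 3: A2 = 15960; d = 3; total draws C(11,6) = 462; favorable C(9,6) = 84; P = 2/11; answer 2/11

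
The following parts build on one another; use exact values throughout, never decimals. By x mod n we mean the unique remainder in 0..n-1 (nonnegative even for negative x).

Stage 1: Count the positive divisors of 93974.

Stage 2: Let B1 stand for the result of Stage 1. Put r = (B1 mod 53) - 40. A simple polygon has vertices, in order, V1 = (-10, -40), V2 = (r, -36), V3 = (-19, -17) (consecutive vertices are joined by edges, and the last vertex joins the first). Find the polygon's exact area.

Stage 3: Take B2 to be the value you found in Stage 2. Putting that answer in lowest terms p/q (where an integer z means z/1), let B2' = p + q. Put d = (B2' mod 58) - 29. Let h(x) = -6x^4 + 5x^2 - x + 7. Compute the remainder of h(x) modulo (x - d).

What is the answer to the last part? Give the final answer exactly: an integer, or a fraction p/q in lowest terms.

Stage 1: 93974 = 2 * 19 * 2473; number of divisors = (1+1) * (1+1) * (1+1) = 8; answer 8
Stage 2: B1 = 8; r = -32; cross terms: (-10*-36 - -32*-40)=-920, (-32*-17 - -19*-36)=-140, (-19*-40 - -10*-17)=590; twice the area = |-470| = 470; area = 235; answer 235
Stage 3: B2 = 235; threaded value p + q = 236; d = -25; remainder = value at the root: -6*(-25)^4 + 5*(-25)^2 - 1*(-25)^1 + 7 = (-2343750) + (3125) + (25) + (7) = -2340593; answer -2340593

-2340593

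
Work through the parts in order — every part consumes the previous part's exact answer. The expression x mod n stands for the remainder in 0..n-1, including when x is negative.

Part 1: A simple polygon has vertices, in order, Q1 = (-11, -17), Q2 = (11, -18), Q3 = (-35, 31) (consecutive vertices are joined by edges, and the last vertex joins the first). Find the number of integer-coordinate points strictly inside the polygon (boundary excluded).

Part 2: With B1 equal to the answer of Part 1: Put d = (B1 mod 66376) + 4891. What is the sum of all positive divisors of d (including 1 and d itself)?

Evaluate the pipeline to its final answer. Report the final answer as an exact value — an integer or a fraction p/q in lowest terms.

7056

Part 1: cross terms: (-11*-18 - 11*-17)=385, (11*31 - -35*-18)=-289, (-35*-17 - -11*31)=936; twice the area = |1032| = 1032; area = 516; boundary points = 1 + 1 + 24 = 26; strictly interior points = area - boundary/2 + 1 = 504; answer 504
Part 2: B1 = 504; d = 5395; 5395 = 5 * 13 * 83; sigma = (1 + 5) * (1 + 13) * (1 + 83) = 6 * 14 * 84 = 7056; answer 7056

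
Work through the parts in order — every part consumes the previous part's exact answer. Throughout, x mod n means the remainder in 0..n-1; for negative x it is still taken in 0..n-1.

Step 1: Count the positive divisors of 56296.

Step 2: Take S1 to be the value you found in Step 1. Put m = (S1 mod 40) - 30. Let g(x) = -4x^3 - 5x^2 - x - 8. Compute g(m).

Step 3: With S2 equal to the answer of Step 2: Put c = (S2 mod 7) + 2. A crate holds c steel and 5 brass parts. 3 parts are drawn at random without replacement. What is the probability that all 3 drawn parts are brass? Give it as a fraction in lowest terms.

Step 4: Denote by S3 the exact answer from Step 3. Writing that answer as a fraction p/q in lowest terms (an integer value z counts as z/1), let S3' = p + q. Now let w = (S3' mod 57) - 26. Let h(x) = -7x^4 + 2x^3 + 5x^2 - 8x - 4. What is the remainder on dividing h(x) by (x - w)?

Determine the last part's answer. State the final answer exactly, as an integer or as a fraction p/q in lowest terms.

Step 1: 56296 = 2^3 * 31 * 227; number of divisors = (3+1) * (1+1) * (1+1) = 16; answer 16
Step 2: S1 = 16; m = -14; -4*(-14)^3 - 5*(-14)^2 - 1*(-14)^1 - 8 = (10976) + (-980) + (14) + (-8) = 10002; answer 10002
Step 3: S2 = 10002; c = 8; total draws C(13,3) = 286; favorable C(5,3) = 10; P = 5/143; answer 5/143
Step 4: S3 = 5/143; threaded value p + q = 148; w = 8; remainder = value at the root: -7*(8)^4 + 2*(8)^3 + 5*(8)^2 - 8*(8)^1 - 4 = (-28672) + (1024) + (320) + (-64) + (-4) = -27396; answer -27396

-27396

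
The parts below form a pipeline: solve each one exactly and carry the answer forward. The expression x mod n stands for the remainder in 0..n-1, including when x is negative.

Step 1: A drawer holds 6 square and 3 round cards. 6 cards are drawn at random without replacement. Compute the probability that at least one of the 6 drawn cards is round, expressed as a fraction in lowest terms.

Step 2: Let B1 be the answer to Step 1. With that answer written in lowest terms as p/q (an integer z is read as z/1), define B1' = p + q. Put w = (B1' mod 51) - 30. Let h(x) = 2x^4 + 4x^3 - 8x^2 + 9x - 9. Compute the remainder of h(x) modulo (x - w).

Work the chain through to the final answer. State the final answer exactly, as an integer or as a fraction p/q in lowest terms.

112487

Step 1: total draws C(9,6) = 84; complement C(6,6) = 1; favorable 84 - 1 = 83; P = 83/84; answer 83/84
Step 2: B1 = 83/84; threaded value p + q = 167; w = -16; remainder = value at the root: 2*(-16)^4 + 4*(-16)^3 - 8*(-16)^2 + 9*(-16)^1 - 9 = (131072) + (-16384) + (-2048) + (-144) + (-9) = 112487; answer 112487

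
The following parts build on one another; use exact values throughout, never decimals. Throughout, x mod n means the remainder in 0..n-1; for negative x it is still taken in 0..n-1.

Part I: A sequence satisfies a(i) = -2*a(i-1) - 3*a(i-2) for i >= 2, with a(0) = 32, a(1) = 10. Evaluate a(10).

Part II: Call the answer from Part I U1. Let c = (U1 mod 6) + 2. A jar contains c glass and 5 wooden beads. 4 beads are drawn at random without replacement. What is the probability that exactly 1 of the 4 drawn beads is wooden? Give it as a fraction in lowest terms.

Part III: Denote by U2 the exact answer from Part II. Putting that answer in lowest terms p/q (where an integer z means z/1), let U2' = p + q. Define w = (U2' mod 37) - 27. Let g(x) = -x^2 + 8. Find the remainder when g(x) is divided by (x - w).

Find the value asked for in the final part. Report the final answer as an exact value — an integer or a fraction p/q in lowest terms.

-433

Part I: a(2) = -2*(10) - 3*(32) = -116; iterating: a(2)=-116, a(3)=202, a(4)=-56, a(5)=-494, a(6)=1156, a(7)=-830, a(8)=-1808, a(9)=6106, a(10)=-6788; answer -6788
Part II: U1 = -6788; c = 6; total draws C(11,4) = 330; favorable C(5,1)*C(6,3) = 100; P = 10/33; answer 10/33
Part III: U2 = 10/33; threaded value p + q = 43; w = -21; remainder = value at the root: -1*(-21)^2 + 8 = (-441) + (8) = -433; answer -433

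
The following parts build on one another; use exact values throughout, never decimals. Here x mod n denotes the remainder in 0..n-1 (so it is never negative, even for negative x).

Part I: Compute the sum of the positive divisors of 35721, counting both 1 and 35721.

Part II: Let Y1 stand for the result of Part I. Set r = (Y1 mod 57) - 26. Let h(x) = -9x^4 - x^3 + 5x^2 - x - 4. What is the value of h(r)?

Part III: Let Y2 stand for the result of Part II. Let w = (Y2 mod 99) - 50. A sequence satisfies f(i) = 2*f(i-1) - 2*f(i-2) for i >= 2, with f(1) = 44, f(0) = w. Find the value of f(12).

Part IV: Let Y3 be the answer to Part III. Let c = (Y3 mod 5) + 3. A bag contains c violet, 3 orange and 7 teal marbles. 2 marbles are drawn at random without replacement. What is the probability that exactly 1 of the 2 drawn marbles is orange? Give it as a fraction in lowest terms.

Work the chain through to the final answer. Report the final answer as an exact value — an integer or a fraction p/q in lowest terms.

Part I: 35721 = 3^6 * 7^2; sigma = (1 + 3 + 9 + 27 + 81 + 243 + 729) * (1 + 7 + 49) = 1093 * 57 = 62301; answer 62301
Part II: Y1 = 62301; r = -26; -9*(-26)^4 - 1*(-26)^3 + 5*(-26)^2 - 1*(-26)^1 - 4 = (-4112784) + (17576) + (3380) + (26) + (-4) = -4091806; answer -4091806
Part III: Y2 = -4091806; w = 12; f(2) = 2*(44) - 2*(12) = 64; iterating: f(2)=64, f(3)=40, f(4)=-48, f(5)=-176, f(6)=-256, f(7)=-160, f(8)=192, f(9)=704, f(10)=1024, f(11)=640, f(12)=-768; answer -768
Part IV: Y3 = -768; c = 5; total draws C(15,2) = 105; favorable C(3,1)*C(12,1) = 36; P = 12/35; answer 12/35

12/35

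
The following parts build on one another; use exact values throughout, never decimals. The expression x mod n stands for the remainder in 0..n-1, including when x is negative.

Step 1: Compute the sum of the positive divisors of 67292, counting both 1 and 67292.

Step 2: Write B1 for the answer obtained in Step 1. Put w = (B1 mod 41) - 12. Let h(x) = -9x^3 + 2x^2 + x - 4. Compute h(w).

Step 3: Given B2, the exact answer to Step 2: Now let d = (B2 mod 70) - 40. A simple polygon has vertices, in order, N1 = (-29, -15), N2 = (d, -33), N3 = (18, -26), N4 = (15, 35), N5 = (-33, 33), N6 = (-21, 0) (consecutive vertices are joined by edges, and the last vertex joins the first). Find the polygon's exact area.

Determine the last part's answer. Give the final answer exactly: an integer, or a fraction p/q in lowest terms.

5493/2

Step 1: 67292 = 2^2 * 16823; sigma = (1 + 2 + 4) * (1 + 16823) = 7 * 16824 = 117768; answer 117768
Step 2: B1 = 117768; w = 4; -9*(4)^3 + 2*(4)^2 + 1*(4)^1 - 4 = (-576) + (32) + (4) + (-4) = -544; answer -544
Step 3: B2 = -544; d = -24; cross terms: (-29*-33 - -24*-15)=597, (-24*-26 - 18*-33)=1218, (18*35 - 15*-26)=1020, (15*33 - -33*35)=1650, (-33*0 - -21*33)=693, (-21*-15 - -29*0)=315; twice the area = |5493| = 5493; area = 5493/2; answer 5493/2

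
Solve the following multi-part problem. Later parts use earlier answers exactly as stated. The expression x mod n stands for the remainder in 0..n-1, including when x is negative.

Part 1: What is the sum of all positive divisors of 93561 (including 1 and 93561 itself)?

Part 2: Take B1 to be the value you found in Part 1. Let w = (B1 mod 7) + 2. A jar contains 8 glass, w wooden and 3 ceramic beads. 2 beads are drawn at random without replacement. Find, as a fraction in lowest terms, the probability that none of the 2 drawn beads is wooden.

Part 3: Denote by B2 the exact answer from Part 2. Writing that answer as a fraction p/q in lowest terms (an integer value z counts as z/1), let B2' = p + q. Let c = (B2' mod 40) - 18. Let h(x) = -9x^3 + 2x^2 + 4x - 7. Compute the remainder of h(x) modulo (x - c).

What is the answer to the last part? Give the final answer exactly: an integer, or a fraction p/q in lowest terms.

Part 1: 93561 = 3 * 13 * 2399; sigma = (1 + 3) * (1 + 13) * (1 + 2399) = 4 * 14 * 2400 = 134400; answer 134400
Part 2: B1 = 134400; w = 2; total draws C(13,2) = 78; favorable C(11,2) = 55; P = 55/78; answer 55/78
Part 3: B2 = 55/78; threaded value p + q = 133; c = -5; remainder = value at the root: -9*(-5)^3 + 2*(-5)^2 + 4*(-5)^1 - 7 = (1125) + (50) + (-20) + (-7) = 1148; answer 1148

1148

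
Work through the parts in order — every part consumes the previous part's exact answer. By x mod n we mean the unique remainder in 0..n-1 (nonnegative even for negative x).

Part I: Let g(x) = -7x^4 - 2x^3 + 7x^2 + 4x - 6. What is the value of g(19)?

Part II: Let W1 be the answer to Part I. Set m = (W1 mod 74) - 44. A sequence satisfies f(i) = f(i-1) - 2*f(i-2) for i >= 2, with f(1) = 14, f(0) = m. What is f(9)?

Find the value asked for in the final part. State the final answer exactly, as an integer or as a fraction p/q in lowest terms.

-478

Part I: -7*(19)^4 - 2*(19)^3 + 7*(19)^2 + 4*(19)^1 - 6 = (-912247) + (-13718) + (2527) + (76) + (-6) = -923368; answer -923368
Part II: W1 = -923368; m = -40; f(2) = 1*(14) - 2*(-40) = 94; iterating: f(2)=94, f(3)=66, f(4)=-122, f(5)=-254, f(6)=-10, f(7)=498, f(8)=518, f(9)=-478; answer -478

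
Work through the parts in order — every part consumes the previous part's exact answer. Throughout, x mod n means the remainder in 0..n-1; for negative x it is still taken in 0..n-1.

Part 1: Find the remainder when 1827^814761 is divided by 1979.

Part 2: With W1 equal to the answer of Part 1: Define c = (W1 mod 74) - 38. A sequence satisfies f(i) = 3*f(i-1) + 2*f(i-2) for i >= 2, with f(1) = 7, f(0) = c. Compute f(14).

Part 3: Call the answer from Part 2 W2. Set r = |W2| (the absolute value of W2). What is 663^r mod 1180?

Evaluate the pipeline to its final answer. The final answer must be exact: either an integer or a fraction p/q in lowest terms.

Part 1: squarings mod 1979: 1827^1=1827, 1827^2=1335, 1827^4=1125, 1827^8=1044, 1827^16=1486, 1827^32=1611, 1827^64=852, 1827^128=1590, 1827^256=917, 1827^512=1793, 1827^1024=953, 1827^2048=1827, 1827^4096=1335, 1827^8192=1125, 1827^16384=1044, 1827^32768=1486, 1827^65536=1611, 1827^131072=852, 1827^262144=1590, 1827^524288=917; 1827^814761 = 1827^1 * 1827^8 * 1827^32 * 1827^128 * 1827^512 * 1827^1024 * 1827^2048 * 1827^8192 * 1827^16384 * 1827^262144 * 1827^524288 = 1611 (mod 1979); answer 1611
Part 2: W1 = 1611; c = 19; f(2) = 3*(7) + 2*(19) = 59; iterating: f(2)=59, f(3)=191, f(4)=691, f(5)=2455, f(6)=8747, f(7)=31151, f(8)=110947, f(9)=395143, f(10)=1407323, f(11)=5012255, f(12)=17851411, f(13)=63578743, f(14)=226439051; answer 226439051
Part 3: W2 = 226439051; r = 226439051; squarings mod 1180: 663^1=663, 663^2=609, 663^4=361, 663^8=521, 663^16=41, 663^32=501, 663^64=841, 663^128=461, 663^256=121, 663^512=481, 663^1024=81, 663^2048=661, 663^4096=321, 663^8192=381, 663^16384=21, 663^32768=441, 663^65536=961, 663^131072=761, 663^262144=921, 663^524288=1001, 663^1048576=181, 663^2097152=901, 663^4194304=1141, 663^8388608=341, 663^16777216=641, 663^33554432=241, 663^67108864=261, 663^134217728=861; 663^226439051 = 663^1 * 663^2 * 663^8 * 663^128 * 663^256 * 663^512 * 663^1024 * 663^2048 * 663^8192 * 663^65536 * 663^131072 * 663^262144 * 663^524288 * 663^1048576 * 663^2097152 * 663^4194304 * 663^16777216 * 663^67108864 * 663^134217728 = 347 (mod 1180); answer 347

347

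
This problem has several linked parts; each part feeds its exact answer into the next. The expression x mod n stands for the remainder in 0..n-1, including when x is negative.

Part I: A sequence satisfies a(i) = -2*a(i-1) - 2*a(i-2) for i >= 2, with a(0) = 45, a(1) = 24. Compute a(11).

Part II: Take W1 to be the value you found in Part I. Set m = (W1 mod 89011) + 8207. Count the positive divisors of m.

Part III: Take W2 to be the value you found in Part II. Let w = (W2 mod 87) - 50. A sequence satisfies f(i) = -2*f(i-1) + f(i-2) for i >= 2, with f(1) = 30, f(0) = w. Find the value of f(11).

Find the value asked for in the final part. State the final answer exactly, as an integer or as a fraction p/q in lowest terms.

281618

Part I: a(2) = -2*(24) - 2*(45) = -138; iterating: a(2)=-138, a(3)=228, a(4)=-180, a(5)=-96, a(6)=552, a(7)=-912, a(8)=720, a(9)=384, a(10)=-2208, a(11)=3648; answer 3648
Part II: W1 = 3648; m = 11855; 11855 = 5 * 2371; number of divisors = (1+1) * (1+1) = 4; answer 4
Part III: W2 = 4; w = -46; f(2) = -2*(30) + 1*(-46) = -106; iterating: f(2)=-106, f(3)=242, f(4)=-590, f(5)=1422, f(6)=-3434, f(7)=8290, f(8)=-20014, f(9)=48318, f(10)=-116650, f(11)=281618; answer 281618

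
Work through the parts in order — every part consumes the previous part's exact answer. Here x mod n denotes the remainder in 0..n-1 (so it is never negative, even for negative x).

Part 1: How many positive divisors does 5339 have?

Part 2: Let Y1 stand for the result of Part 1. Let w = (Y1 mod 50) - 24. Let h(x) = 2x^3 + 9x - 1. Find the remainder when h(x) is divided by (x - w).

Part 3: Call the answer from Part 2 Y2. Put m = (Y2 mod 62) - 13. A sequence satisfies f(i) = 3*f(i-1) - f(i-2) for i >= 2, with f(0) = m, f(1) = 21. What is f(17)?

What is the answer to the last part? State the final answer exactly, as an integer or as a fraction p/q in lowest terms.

145900335

Part 1: 5339 = 19 * 281; number of divisors = (1+1) * (1+1) = 4; answer 4
Part 2: Y1 = 4; w = -20; remainder = value at the root: 2*(-20)^3 + 9*(-20)^1 - 1 = (-16000) + (-180) + (-1) = -16181; answer -16181
Part 3: Y2 = -16181; m = -12; f(2) = 3*(21) - 1*(-12) = 75; iterating: f(2)=75, f(3)=204, f(4)=537, f(5)=1407, f(6)=3684, f(7)=9645, f(8)=25251, f(9)=66108, f(10)=173073, f(11)=453111, f(12)=1186260, f(13)=3105669, f(14)=8130747, f(15)=21286572, f(16)=55728969, f(17)=145900335; answer 145900335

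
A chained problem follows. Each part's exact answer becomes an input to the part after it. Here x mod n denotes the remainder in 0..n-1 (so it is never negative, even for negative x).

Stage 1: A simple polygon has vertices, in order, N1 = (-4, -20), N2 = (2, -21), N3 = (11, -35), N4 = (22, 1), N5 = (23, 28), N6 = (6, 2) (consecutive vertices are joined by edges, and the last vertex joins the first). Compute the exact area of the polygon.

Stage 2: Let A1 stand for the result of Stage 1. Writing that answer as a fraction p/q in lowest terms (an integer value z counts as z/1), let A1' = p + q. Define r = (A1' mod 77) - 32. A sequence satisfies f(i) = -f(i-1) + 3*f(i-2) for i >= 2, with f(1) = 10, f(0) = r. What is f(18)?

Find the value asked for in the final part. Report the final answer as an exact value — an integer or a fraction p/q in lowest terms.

1587137

Stage 1: cross terms: (-4*-21 - 2*-20)=124, (2*-35 - 11*-21)=161, (11*1 - 22*-35)=781, (22*28 - 23*1)=593, (23*2 - 6*28)=-122, (6*-20 - -4*2)=-112; twice the area = |1425| = 1425; area = 1425/2; answer 1425/2
Stage 2: A1 = 1425/2; threaded value p + q = 1427; r = 9; f(2) = -1*(10) + 3*(9) = 17; iterating: f(2)=17, f(3)=13, f(4)=38, f(5)=1, f(6)=113, f(7)=-110, f(8)=449, f(9)=-779, f(10)=2126, f(11)=-4463, f(12)=10841, f(13)=-24230, f(14)=56753, f(15)=-129443, f(16)=299702, f(17)=-688031, f(18)=1587137; answer 1587137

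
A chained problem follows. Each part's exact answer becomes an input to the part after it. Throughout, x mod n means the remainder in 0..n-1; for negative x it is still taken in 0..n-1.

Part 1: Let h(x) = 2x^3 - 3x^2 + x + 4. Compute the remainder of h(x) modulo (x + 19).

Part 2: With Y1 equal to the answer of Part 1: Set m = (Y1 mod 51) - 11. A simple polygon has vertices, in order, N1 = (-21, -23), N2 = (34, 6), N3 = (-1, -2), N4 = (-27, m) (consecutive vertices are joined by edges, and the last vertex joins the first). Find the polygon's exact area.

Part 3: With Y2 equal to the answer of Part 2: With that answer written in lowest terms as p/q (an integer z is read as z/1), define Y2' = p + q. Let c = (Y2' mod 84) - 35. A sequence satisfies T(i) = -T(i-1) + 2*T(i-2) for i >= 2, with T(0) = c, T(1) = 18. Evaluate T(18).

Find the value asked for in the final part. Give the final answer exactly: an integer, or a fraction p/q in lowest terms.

Part 1: remainder = value at the root: 2*(-19)^3 - 3*(-19)^2 + 1*(-19)^1 + 4 = (-13718) + (-1083) + (-19) + (4) = -14816; answer -14816
Part 2: Y1 = -14816; m = 14; cross terms: (-21*6 - 34*-23)=656, (34*-2 - -1*6)=-62, (-1*14 - -27*-2)=-68, (-27*-23 - -21*14)=915; twice the area = |1441| = 1441; area = 1441/2; answer 1441/2
Part 3: Y2 = 1441/2; threaded value p + q = 1443; c = -20; T(2) = -1*(18) + 2*(-20) = -58; iterating: T(2)=-58, T(3)=94, T(4)=-210, T(5)=398, T(6)=-818, T(7)=1614, T(8)=-3250, T(9)=6478, T(10)=-12978, T(11)=25934, T(12)=-51890, T(13)=103758, T(14)=-207538, T(15)=415054, T(16)=-830130, T(17)=1660238, T(18)=-3320498; answer -3320498

-3320498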